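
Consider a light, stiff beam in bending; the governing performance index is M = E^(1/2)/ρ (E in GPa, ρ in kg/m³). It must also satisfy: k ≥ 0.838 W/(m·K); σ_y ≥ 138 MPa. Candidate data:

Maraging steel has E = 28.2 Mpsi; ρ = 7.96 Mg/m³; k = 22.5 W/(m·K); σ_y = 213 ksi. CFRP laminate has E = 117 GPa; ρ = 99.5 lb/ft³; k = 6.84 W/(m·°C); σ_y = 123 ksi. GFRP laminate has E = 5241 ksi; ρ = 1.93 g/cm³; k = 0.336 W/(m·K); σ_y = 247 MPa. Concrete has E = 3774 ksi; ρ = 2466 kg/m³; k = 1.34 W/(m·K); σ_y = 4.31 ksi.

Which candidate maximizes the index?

Screen on constraints: k ≥ 0.838 W/(m·K); σ_y ≥ 138 MPa. Survivors: maraging steel, CFRP laminate.
Putting every candidate on a common basis:
  maraging steel: E = 194.4 GPa, ρ = 7960 kg/m³
  CFRP laminate: E = 117.0 GPa, ρ = 1594 kg/m³
  CFRP laminate: M = 6.79×10⁻³
  maraging steel: M = 1.75×10⁻³
The maximum is for CFRP laminate.

CFRP laminate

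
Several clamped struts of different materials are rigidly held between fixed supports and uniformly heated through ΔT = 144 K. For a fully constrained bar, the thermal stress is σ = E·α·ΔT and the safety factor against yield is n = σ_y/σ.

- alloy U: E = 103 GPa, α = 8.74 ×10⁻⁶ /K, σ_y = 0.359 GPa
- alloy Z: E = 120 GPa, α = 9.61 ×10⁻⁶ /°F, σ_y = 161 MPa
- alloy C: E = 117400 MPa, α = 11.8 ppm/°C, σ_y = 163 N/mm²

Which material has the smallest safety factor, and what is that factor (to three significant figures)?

alloy Z, n = 0.539

In consistent units (E in GPa, α in ×10⁻⁶/K, σ_y in MPa):
  alloy U: E = 103.0, α = 8.74, σ_y = 359.0 → σ = 130 MPa, n = 2.77
  alloy Z: E = 120.0, α = 17.3, σ_y = 161.0 → σ = 299 MPa, n = 0.539
  alloy C: E = 117.4, α = 11.8, σ_y = 163.0 → σ = 199 MPa, n = 0.817
Alloy Z has the lowest safety factor, n = 0.539.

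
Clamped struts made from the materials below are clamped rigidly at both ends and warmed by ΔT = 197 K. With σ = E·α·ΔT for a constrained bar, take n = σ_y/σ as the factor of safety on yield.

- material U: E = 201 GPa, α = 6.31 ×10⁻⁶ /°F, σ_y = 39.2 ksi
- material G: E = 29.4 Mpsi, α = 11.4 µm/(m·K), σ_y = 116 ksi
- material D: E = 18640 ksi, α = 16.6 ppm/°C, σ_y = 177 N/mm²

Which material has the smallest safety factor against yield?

With everything in SI (GPa, ×10⁻⁶/K, MPa):
  material U: E = 201.0, α = 11.4, σ_y = 270.3 → σ = 450 MPa, n = 0.601
  material G: E = 202.7, α = 11.4, σ_y = 799.8 → σ = 455 MPa, n = 1.76
  material D: E = 128.5, α = 16.6, σ_y = 177.0 → σ = 420 MPa, n = 0.421
Smallest n: material D with n = 0.421.

material D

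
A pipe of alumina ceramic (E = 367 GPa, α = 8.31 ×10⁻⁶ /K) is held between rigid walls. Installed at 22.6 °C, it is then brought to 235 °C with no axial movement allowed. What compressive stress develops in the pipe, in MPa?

648 MPa

ΔT = 212.4 K. Constrained thermal stress σ = E·α·ΔT = 367.0×10³ MPa × 8.31×10⁻⁶ × 212.4 = 648 MPa (compressive).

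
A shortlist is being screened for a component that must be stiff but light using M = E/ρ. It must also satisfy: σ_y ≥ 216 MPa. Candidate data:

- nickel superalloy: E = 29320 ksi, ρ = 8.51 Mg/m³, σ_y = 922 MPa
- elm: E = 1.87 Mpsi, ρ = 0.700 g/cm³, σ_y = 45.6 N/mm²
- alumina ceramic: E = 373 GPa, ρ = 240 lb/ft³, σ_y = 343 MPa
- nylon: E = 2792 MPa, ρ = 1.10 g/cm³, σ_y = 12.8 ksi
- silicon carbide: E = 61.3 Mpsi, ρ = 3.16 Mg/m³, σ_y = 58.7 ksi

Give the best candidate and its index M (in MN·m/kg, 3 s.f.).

Screen on constraints: σ_y ≥ 216 MPa. Survivors: nickel superalloy, alumina ceramic, silicon carbide.
Putting every candidate on a common basis:
  nickel superalloy: E = 202.2 GPa, ρ = 8510 kg/m³
  alumina ceramic: E = 373.0 GPa, ρ = 3844 kg/m³
  silicon carbide: E = 422.6 GPa, ρ = 3160 kg/m³
  silicon carbide: M = 134 MN·m/kg
  alumina ceramic: M = 97.0 MN·m/kg
  nickel superalloy: M = 23.8 MN·m/kg
Silicon carbide has the largest M.

silicon carbide, M = 134 MN·m/kg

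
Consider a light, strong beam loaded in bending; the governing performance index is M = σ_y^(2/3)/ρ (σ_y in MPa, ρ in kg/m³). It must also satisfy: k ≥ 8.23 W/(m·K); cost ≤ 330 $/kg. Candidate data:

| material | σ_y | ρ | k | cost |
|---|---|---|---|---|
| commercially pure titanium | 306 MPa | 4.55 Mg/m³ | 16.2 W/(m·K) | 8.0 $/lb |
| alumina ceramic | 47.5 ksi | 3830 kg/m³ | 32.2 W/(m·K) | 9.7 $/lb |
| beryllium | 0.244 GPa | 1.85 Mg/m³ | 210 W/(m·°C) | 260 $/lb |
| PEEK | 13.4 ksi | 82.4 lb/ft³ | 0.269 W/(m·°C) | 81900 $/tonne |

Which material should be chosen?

Screen on constraints: k ≥ 8.23 W/(m·K); cost ≤ 330 $/kg. Survivors: commercially pure titanium, alumina ceramic.
Normalizing units and computing the index:
  commercially pure titanium: σ_y = 306.0 MPa, ρ = 4550 kg/m³
  alumina ceramic: σ_y = 327.5 MPa, ρ = 3830 kg/m³
  alumina ceramic: M = 12.4×10⁻³
  commercially pure titanium: M = 9.98×10⁻³
The maximum is for alumina ceramic.

alumina ceramic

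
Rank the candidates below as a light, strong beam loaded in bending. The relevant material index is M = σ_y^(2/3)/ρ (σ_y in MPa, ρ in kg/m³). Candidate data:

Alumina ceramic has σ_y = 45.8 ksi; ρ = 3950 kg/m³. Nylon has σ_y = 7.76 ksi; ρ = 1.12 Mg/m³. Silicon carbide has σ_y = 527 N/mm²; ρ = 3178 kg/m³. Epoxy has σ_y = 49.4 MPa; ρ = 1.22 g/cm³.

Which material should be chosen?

After converting to SI:
  alumina ceramic: σ_y = 315.8 MPa, ρ = 3950 kg/m³
  nylon: σ_y = 53.50 MPa, ρ = 1120 kg/m³
  silicon carbide: σ_y = 527.0 MPa, ρ = 3178 kg/m³
  epoxy: σ_y = 49.40 MPa, ρ = 1220 kg/m³
  silicon carbide: M = 20.5×10⁻³
  nylon: M = 12.7×10⁻³
  alumina ceramic: M = 11.7×10⁻³
  epoxy: M = 11.0×10⁻³
Highest index: silicon carbide.

silicon carbide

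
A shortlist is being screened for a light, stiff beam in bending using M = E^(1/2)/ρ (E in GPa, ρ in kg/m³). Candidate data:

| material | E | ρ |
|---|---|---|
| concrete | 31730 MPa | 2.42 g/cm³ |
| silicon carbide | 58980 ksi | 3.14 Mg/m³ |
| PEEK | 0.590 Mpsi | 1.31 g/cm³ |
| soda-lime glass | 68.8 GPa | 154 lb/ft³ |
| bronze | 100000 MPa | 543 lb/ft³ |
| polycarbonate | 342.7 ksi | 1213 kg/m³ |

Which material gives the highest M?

silicon carbide

Putting every candidate on a common basis:
  concrete: E = 31.73 GPa, ρ = 2420 kg/m³
  silicon carbide: E = 406.7 GPa, ρ = 3140 kg/m³
  PEEK: E = 4.068 GPa, ρ = 1310 kg/m³
  soda-lime glass: E = 68.80 GPa, ρ = 2467 kg/m³
  bronze: E = 100.0 GPa, ρ = 8698 kg/m³
  polycarbonate: E = 2.363 GPa, ρ = 1213 kg/m³
  silicon carbide: M = 6.42×10⁻³
  soda-lime glass: M = 3.36×10⁻³
  concrete: M = 2.33×10⁻³
  PEEK: M = 1.54×10⁻³
  polycarbonate: M = 1.27×10⁻³
  bronze: M = 1.15×10⁻³
Silicon carbide ranks first.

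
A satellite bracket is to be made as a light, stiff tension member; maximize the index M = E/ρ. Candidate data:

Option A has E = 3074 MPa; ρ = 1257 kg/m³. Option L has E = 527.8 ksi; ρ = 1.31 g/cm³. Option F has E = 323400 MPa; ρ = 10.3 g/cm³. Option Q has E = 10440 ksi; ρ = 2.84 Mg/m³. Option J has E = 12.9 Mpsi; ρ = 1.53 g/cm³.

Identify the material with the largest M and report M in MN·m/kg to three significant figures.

Convert each candidate to consistent units, then evaluate M:
  option A: E = 3.074 GPa, ρ = 1257 kg/m³
  option L: E = 3.639 GPa, ρ = 1310 kg/m³
  option F: E = 323.4 GPa, ρ = 10300 kg/m³
  option Q: E = 71.98 GPa, ρ = 2840 kg/m³
  option J: E = 88.94 GPa, ρ = 1530 kg/m³
  option J: M = 58.1 MN·m/kg
  option F: M = 31.4 MN·m/kg
  option Q: M = 25.3 MN·m/kg
  option L: M = 2.78 MN·m/kg
  option A: M = 2.45 MN·m/kg
The maximum is for option J.

option J, M = 58.1 MN·m/kg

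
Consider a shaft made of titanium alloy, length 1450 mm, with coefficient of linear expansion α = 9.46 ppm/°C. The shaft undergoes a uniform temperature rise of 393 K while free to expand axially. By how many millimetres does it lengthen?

ΔL = α·L₀·ΔT = 9.46×10⁻⁶ × 1450 mm × 393.0 K = 5.39 mm.

5.39 mm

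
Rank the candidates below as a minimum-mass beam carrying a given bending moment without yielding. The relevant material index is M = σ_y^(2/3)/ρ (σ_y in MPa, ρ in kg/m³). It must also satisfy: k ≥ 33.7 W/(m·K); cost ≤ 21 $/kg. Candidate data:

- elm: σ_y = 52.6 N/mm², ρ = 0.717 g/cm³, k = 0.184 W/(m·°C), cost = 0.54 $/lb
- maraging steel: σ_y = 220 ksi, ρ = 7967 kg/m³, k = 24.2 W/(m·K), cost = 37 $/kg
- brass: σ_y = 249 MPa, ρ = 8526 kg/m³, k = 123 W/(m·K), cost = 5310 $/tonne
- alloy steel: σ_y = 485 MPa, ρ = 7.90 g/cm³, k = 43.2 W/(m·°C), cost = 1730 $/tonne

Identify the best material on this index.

Screen on constraints: k ≥ 33.7 W/(m·K); cost ≤ 21 $/kg. Survivors: brass, alloy steel.
Putting every candidate on a common basis:
  brass: σ_y = 249.0 MPa, ρ = 8526 kg/m³
  alloy steel: σ_y = 485.0 MPa, ρ = 7900 kg/m³
  alloy steel: M = 7.81×10⁻³
  brass: M = 4.64×10⁻³
Highest index: alloy steel.

alloy steel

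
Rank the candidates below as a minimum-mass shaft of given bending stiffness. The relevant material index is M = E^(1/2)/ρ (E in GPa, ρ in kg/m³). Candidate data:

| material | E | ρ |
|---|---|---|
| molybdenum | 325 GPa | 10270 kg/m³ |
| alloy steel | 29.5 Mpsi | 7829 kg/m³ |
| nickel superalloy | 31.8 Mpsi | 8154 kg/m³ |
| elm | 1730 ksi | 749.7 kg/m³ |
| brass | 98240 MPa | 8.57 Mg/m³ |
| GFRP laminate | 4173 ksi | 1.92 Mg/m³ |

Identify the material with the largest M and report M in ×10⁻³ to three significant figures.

elm, M = 4.61×10⁻³

Convert each candidate to consistent units, then evaluate M:
  molybdenum: E = 325.0 GPa, ρ = 10270 kg/m³
  alloy steel: E = 203.4 GPa, ρ = 7829 kg/m³
  nickel superalloy: E = 219.3 GPa, ρ = 8154 kg/m³
  elm: E = 11.93 GPa, ρ = 749.7 kg/m³
  brass: E = 98.24 GPa, ρ = 8570 kg/m³
  GFRP laminate: E = 28.77 GPa, ρ = 1920 kg/m³
  elm: M = 4.61×10⁻³
  GFRP laminate: M = 2.79×10⁻³
  alloy steel: M = 1.82×10⁻³
  nickel superalloy: M = 1.82×10⁻³
  molybdenum: M = 1.76×10⁻³
  brass: M = 1.16×10⁻³
Highest index: elm.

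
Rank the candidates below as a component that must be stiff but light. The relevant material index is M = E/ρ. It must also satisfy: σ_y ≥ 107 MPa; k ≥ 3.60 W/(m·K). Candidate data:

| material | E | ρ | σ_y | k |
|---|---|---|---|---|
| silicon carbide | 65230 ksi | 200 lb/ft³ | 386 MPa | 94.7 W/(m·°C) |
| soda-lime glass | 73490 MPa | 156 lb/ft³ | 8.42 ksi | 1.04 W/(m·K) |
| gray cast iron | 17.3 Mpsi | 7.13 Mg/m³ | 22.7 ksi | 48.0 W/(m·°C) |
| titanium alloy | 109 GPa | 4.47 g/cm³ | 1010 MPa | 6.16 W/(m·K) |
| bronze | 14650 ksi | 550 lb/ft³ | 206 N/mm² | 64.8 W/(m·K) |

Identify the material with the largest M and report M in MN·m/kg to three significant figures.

Screen on constraints: σ_y ≥ 107 MPa; k ≥ 3.60 W/(m·K). Survivors: silicon carbide, gray cast iron, titanium alloy, bronze.
Normalizing units and computing the index:
  silicon carbide: E = 449.7 GPa, ρ = 3204 kg/m³
  gray cast iron: E = 119.3 GPa, ρ = 7130 kg/m³
  titanium alloy: E = 109.0 GPa, ρ = 4470 kg/m³
  bronze: E = 101.0 GPa, ρ = 8810 kg/m³
  silicon carbide: M = 140 MN·m/kg
  titanium alloy: M = 24.4 MN·m/kg
  gray cast iron: M = 16.7 MN·m/kg
  bronze: M = 11.5 MN·m/kg
Highest index: silicon carbide.

silicon carbide, M = 140 MN·m/kg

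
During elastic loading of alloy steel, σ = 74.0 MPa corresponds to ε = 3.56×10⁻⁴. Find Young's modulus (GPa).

208 GPa

E = σ/ε = 74.0 MPa / 3.56×10⁻⁴ = 207900 MPa = 208 GPa.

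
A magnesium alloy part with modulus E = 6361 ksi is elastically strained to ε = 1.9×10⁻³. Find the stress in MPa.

E = 6361 ksi = 43.86 GPa.
σ = E·ε = 43860 MPa × 1.9×10⁻³ = 83.3 MPa.

83.3 MPa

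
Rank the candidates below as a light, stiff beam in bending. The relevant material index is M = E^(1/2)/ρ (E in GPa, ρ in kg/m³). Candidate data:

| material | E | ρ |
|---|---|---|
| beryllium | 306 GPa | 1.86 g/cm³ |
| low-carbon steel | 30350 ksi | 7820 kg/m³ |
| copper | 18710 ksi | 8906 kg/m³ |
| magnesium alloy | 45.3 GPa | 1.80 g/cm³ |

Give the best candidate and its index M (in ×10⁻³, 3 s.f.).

beryllium, M = 9.40×10⁻³

After converting to SI:
  beryllium: E = 306.0 GPa, ρ = 1860 kg/m³
  low-carbon steel: E = 209.3 GPa, ρ = 7820 kg/m³
  copper: E = 129.0 GPa, ρ = 8906 kg/m³
  magnesium alloy: E = 45.30 GPa, ρ = 1800 kg/m³
  beryllium: M = 9.40×10⁻³
  magnesium alloy: M = 3.74×10⁻³
  low-carbon steel: M = 1.85×10⁻³
  copper: M = 1.28×10⁻³
Beryllium ranks first.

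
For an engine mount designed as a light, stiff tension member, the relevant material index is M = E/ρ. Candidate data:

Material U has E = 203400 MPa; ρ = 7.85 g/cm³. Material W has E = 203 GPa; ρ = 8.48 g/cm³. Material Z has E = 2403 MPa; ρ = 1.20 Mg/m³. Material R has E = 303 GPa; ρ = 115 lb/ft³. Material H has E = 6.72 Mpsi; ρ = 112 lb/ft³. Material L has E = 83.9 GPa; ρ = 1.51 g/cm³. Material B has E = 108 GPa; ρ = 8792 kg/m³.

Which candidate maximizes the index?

material R

Convert each candidate to consistent units, then evaluate M:
  material U: E = 203.4 GPa, ρ = 7850 kg/m³
  material W: E = 203.0 GPa, ρ = 8480 kg/m³
  material Z: E = 2.403 GPa, ρ = 1200 kg/m³
  material R: E = 303.0 GPa, ρ = 1842 kg/m³
  material H: E = 46.33 GPa, ρ = 1794 kg/m³
  material L: E = 83.90 GPa, ρ = 1510 kg/m³
  material B: E = 108.0 GPa, ρ = 8792 kg/m³
  material R: M = 164 MN·m/kg
  material L: M = 55.6 MN·m/kg
  material U: M = 25.9 MN·m/kg
  material H: M = 25.8 MN·m/kg
  material W: M = 23.9 MN·m/kg
  material B: M = 12.3 MN·m/kg
  material Z: M = 2.00 MN·m/kg
The maximum is for material R.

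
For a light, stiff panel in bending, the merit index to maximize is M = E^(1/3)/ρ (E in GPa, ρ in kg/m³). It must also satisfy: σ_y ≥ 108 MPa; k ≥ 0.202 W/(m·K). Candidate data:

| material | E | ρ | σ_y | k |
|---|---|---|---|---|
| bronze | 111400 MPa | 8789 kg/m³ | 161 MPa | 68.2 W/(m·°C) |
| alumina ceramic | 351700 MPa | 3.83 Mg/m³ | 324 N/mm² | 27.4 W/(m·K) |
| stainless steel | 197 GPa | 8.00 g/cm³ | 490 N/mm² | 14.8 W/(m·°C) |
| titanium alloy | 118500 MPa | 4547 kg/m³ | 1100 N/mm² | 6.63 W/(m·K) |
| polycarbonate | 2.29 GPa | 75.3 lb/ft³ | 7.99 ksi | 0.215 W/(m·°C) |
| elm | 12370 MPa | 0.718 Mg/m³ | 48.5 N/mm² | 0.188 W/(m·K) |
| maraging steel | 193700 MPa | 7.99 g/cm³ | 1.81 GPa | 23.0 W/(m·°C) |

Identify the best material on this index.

Screen on constraints: σ_y ≥ 108 MPa; k ≥ 0.202 W/(m·K). Survivors: bronze, alumina ceramic, stainless steel, titanium alloy, maraging steel.
Normalizing units and computing the index:
  bronze: E = 111.4 GPa, ρ = 8789 kg/m³
  alumina ceramic: E = 351.7 GPa, ρ = 3830 kg/m³
  stainless steel: E = 197.0 GPa, ρ = 8000 kg/m³
  titanium alloy: E = 118.5 GPa, ρ = 4547 kg/m³
  maraging steel: E = 193.7 GPa, ρ = 7990 kg/m³
  alumina ceramic: M = 1.84×10⁻³
  titanium alloy: M = 1.08×10⁻³
  stainless steel: M = 0.727×10⁻³
  maraging steel: M = 0.724×10⁻³
  bronze: M = 0.547×10⁻³
Alumina ceramic has the largest M.

alumina ceramic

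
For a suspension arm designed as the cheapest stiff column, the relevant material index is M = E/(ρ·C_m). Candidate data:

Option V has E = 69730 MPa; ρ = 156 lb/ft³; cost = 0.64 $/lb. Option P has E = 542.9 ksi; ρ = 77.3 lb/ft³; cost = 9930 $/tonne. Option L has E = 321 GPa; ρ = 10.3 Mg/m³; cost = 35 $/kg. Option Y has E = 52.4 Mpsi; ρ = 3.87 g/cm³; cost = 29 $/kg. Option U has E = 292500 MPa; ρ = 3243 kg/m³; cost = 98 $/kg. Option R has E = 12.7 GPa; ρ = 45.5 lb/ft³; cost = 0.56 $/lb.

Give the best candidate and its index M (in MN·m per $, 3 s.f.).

Normalizing units and computing the index:
  option V: E = 69.73 GPa, ρ = 2499 kg/m³, cost = 1.411 $/kg
  option P: E = 3.743 GPa, ρ = 1238 kg/m³, cost = 9.930 $/kg
  option L: E = 321.0 GPa, ρ = 10300 kg/m³, cost = 35.00 $/kg
  option Y: E = 361.3 GPa, ρ = 3870 kg/m³, cost = 29.00 $/kg
  option U: E = 292.5 GPa, ρ = 3243 kg/m³, cost = 98.00 $/kg
  option R: E = 12.70 GPa, ρ = 728.8 kg/m³, cost = 1.235 $/kg
  option V: M = 19.8 MN·m per $
  option R: M = 14.1 MN·m per $
  option Y: M = 3.22 MN·m per $
  option U: M = 0.920 MN·m per $
  option L: M = 0.890 MN·m per $
  option P: M = 0.304 MN·m per $
The maximum is for option V.

option V, M = 19.8 MN·m per $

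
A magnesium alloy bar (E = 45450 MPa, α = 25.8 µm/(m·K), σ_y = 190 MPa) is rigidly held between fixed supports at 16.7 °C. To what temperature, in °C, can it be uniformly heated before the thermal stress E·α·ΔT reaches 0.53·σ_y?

103 °C

E = 45450 MPa = 45.45 GPa.
E·α·ΔT = 100.7 MPa ⇒ ΔT = 100.7 / (45.45×10³ × 25.8×10⁻⁶) = 85.88 K.
T = 16.7 + 85.88 = 102.6 °C.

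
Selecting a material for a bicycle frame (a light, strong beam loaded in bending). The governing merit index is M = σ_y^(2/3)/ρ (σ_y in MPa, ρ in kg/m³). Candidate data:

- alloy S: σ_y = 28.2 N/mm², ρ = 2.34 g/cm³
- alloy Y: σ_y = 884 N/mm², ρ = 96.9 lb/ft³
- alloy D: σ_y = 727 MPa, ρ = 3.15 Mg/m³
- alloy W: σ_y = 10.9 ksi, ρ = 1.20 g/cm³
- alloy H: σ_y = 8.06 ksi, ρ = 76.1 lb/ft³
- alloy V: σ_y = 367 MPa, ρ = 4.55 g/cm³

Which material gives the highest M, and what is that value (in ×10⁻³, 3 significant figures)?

alloy Y, M = 59.3×10⁻³

Putting every candidate on a common basis:
  alloy S: σ_y = 28.20 MPa, ρ = 2340 kg/m³
  alloy Y: σ_y = 884.0 MPa, ρ = 1552 kg/m³
  alloy D: σ_y = 727.0 MPa, ρ = 3150 kg/m³
  alloy W: σ_y = 75.15 MPa, ρ = 1200 kg/m³
  alloy H: σ_y = 55.57 MPa, ρ = 1219 kg/m³
  alloy V: σ_y = 367.0 MPa, ρ = 4550 kg/m³
  alloy Y: M = 59.3×10⁻³
  alloy D: M = 25.7×10⁻³
  alloy W: M = 14.8×10⁻³
  alloy H: M = 11.9×10⁻³
  alloy V: M = 11.3×10⁻³
  alloy S: M = 3.96×10⁻³
Alloy Y ranks first.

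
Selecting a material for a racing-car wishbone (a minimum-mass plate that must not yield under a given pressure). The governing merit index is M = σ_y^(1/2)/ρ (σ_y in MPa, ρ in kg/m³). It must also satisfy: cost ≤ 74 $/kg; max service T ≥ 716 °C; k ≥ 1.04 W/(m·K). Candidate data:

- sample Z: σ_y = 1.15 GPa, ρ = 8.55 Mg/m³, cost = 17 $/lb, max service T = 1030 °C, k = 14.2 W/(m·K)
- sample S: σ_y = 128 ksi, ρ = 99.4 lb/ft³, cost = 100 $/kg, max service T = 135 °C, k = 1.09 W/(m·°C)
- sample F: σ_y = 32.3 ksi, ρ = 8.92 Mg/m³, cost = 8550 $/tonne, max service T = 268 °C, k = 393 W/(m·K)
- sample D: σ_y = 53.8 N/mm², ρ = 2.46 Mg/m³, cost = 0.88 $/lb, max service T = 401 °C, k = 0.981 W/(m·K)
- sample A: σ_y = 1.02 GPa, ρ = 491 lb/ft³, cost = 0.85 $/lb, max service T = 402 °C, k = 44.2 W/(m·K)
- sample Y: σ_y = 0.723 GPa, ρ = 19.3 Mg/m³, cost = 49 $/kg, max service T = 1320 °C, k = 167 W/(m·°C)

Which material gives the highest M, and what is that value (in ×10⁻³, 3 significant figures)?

Screen on constraints: cost ≤ 74 $/kg; max service T ≥ 716 °C; k ≥ 1.04 W/(m·K). Survivors: sample Z, sample Y.
After converting to SI:
  sample Z: σ_y = 1150 MPa, ρ = 8550 kg/m³
  sample Y: σ_y = 723.0 MPa, ρ = 19300 kg/m³
  sample Z: M = 3.97×10⁻³
  sample Y: M = 1.39×10⁻³
Sample Z ranks first.

sample Z, M = 3.97×10⁻³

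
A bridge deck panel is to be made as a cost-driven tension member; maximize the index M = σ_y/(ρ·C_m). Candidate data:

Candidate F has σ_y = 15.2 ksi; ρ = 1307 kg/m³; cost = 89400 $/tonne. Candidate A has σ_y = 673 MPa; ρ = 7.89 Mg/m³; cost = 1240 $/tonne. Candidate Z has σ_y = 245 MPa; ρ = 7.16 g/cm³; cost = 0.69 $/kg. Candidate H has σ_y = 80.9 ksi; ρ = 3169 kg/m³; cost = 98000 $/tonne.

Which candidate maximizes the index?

candidate A

In SI units:
  candidate F: σ_y = 104.8 MPa, ρ = 1307 kg/m³, cost = 89.40 $/kg
  candidate A: σ_y = 673.0 MPa, ρ = 7890 kg/m³, cost = 1.240 $/kg
  candidate Z: σ_y = 245.0 MPa, ρ = 7160 kg/m³, cost = 0.6900 $/kg
  candidate H: σ_y = 557.8 MPa, ρ = 3169 kg/m³, cost = 98.00 $/kg
  candidate A: M = 68.8 kN·m per $
  candidate Z: M = 49.6 kN·m per $
  candidate H: M = 1.80 kN·m per $
  candidate F: M = 0.897 kN·m per $
Candidate A has the largest M.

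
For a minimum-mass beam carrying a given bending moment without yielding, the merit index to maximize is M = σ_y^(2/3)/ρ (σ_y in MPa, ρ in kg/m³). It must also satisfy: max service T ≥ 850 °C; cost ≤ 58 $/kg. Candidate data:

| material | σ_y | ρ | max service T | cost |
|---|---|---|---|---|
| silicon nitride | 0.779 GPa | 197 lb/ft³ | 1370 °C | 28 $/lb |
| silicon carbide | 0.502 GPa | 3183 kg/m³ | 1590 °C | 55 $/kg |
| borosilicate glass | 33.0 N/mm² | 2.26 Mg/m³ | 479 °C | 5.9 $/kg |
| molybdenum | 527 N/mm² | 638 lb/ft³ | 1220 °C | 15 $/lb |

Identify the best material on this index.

Screen on constraints: max service T ≥ 850 °C; cost ≤ 58 $/kg. Survivors: silicon carbide, molybdenum.
After converting to SI:
  silicon carbide: σ_y = 502.0 MPa, ρ = 3183 kg/m³
  molybdenum: σ_y = 527.0 MPa, ρ = 10220 kg/m³
  silicon carbide: M = 19.8×10⁻³
  molybdenum: M = 6.38×10⁻³
Highest index: silicon carbide.

silicon carbide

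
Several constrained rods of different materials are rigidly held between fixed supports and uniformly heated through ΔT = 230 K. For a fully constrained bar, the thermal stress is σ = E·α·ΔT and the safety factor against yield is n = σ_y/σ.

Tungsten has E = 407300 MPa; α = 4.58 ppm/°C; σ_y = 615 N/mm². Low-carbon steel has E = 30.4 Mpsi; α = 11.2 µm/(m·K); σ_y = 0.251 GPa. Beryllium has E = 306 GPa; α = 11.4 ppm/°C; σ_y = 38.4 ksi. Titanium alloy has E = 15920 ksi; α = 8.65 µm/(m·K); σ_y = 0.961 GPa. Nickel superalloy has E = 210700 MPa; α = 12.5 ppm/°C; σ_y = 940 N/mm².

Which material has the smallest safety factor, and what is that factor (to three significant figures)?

beryllium, n = 0.330

Per material, after unit conversion:
  tungsten: E = 407.3, α = 4.58, σ_y = 615.0 → σ = 429 MPa, n = 1.43
  low-carbon steel: E = 209.6, α = 11.2, σ_y = 251.0 → σ = 540 MPa, n = 0.465
  beryllium: E = 306.0, α = 11.4, σ_y = 264.8 → σ = 802 MPa, n = 0.330
  titanium alloy: E = 109.8, α = 8.65, σ_y = 961.0 → σ = 218 MPa, n = 4.40
  nickel superalloy: E = 210.7, α = 12.5, σ_y = 940.0 → σ = 606 MPa, n = 1.55
Beryllium has the lowest safety factor, n = 0.330.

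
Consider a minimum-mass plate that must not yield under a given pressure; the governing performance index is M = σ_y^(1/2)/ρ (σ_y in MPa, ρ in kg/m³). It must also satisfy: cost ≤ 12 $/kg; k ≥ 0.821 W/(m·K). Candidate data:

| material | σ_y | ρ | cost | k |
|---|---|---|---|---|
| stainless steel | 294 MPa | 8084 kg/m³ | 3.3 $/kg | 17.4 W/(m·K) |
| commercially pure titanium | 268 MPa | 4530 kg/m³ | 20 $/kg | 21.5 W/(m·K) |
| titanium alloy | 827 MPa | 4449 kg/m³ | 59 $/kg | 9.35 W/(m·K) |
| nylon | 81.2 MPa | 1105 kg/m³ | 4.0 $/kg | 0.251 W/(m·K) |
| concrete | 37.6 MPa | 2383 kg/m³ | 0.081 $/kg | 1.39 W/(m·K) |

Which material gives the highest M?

Screen on constraints: cost ≤ 12 $/kg; k ≥ 0.821 W/(m·K). Survivors: stainless steel, concrete.
Evaluate M for each candidate:
  concrete: M = 2.57×10⁻³
  stainless steel: M = 2.12×10⁻³
Highest index: concrete.

concrete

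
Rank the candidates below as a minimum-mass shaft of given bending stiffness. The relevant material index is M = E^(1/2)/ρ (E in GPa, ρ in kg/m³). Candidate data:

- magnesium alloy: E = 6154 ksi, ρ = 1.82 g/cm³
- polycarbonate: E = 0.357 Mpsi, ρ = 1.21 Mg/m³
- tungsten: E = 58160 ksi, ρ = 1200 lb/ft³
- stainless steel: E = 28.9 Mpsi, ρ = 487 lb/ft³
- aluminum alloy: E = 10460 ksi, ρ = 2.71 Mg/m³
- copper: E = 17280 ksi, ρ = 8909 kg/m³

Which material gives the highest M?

Putting every candidate on a common basis:
  magnesium alloy: E = 42.43 GPa, ρ = 1820 kg/m³
  polycarbonate: E = 2.461 GPa, ρ = 1210 kg/m³
  tungsten: E = 401.0 GPa, ρ = 19220 kg/m³
  stainless steel: E = 199.3 GPa, ρ = 7801 kg/m³
  aluminum alloy: E = 72.12 GPa, ρ = 2710 kg/m³
  copper: E = 119.1 GPa, ρ = 8909 kg/m³
  magnesium alloy: M = 3.58×10⁻³
  aluminum alloy: M = 3.13×10⁻³
  stainless steel: M = 1.81×10⁻³
  polycarbonate: M = 1.30×10⁻³
  copper: M = 1.23×10⁻³
  tungsten: M = 1.04×10⁻³
The maximum is for magnesium alloy.

magnesium alloy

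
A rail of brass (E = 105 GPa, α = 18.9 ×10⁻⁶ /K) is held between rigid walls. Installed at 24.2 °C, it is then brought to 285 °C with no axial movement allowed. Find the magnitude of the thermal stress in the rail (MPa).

ΔT = 260.8 K. Constrained thermal stress σ = E·α·ΔT = 105.0×10³ MPa × 18.9×10⁻⁶ × 260.8 = 518 MPa (compressive).

518 MPa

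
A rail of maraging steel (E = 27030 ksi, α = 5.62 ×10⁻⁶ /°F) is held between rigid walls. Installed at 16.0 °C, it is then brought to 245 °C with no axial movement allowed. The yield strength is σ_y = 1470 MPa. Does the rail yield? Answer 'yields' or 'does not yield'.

E = 27030 ksi = 186.4 GPa.
α = 5.62×10⁻⁶/°F × 9/5 = 10.1×10⁻⁶/K.
ΔT = 229.0 K. Constrained thermal stress σ = E·α·ΔT = 186.4×10³ MPa × 10.1×10⁻⁶ × 229.0 = 432 MPa (compressive).
Compare to σ_y = 1470 MPa: σ < σ_y, so it does not yield.

does not yield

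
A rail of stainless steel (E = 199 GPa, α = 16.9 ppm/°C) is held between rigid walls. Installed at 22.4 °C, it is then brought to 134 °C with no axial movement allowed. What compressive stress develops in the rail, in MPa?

ΔT = 111.6 K. Constrained thermal stress σ = E·α·ΔT = 199.0×10³ MPa × 16.9×10⁻⁶ × 111.6 = 375 MPa (compressive).

375 MPa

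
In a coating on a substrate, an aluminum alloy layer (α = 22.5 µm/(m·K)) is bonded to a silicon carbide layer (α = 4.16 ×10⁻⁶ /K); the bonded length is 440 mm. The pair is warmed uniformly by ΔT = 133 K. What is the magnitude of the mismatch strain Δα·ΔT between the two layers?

Δα = |22.5 − 4.16|×10⁻⁶/K = 18.3×10⁻⁶/K.
Mismatch strain = Δα·ΔT = 18.3×10⁻⁶ × 133.0 = 2.44×10⁻³.

2.44×10⁻³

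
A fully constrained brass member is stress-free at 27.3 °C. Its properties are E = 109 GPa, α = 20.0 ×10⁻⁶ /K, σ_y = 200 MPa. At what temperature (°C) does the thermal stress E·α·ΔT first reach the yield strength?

119 °C

E·α·ΔT = 200.0 MPa ⇒ ΔT = 200.0 / (109.0×10³ × 20.0×10⁻⁶) = 91.74 K.
T = 27.3 + 91.74 = 119.0 °C.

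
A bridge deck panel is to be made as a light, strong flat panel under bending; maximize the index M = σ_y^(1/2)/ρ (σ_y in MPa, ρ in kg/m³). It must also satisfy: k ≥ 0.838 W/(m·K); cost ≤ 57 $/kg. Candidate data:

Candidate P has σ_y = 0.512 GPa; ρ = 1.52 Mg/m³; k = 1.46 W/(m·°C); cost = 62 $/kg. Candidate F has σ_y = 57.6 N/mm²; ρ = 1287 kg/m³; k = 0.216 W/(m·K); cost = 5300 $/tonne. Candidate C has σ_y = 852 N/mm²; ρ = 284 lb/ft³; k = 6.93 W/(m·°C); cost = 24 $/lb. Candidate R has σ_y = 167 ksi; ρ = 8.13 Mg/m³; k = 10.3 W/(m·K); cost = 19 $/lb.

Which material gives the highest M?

candidate C

Screen on constraints: k ≥ 0.838 W/(m·K); cost ≤ 57 $/kg. Survivors: candidate C, candidate R.
In SI units:
  candidate C: σ_y = 852.0 MPa, ρ = 4549 kg/m³
  candidate R: σ_y = 1151 MPa, ρ = 8130 kg/m³
  candidate C: M = 6.42×10⁻³
  candidate R: M = 4.17×10⁻³
Candidate C has the largest M.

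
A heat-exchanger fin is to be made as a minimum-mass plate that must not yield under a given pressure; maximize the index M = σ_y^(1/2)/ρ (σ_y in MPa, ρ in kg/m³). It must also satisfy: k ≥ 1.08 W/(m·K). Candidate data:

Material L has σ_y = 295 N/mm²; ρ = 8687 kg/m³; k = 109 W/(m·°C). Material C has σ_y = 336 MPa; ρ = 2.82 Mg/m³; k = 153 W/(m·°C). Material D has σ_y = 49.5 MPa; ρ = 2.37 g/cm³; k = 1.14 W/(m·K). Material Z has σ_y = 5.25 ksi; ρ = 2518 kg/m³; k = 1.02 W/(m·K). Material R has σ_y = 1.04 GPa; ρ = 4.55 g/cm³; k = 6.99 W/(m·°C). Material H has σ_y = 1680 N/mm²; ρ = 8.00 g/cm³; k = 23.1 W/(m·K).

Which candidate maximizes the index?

material R

Screen on constraints: k ≥ 1.08 W/(m·K). Survivors: material L, material C, material D, material R, material H.
In SI units:
  material L: σ_y = 295.0 MPa, ρ = 8687 kg/m³
  material C: σ_y = 336.0 MPa, ρ = 2820 kg/m³
  material D: σ_y = 49.50 MPa, ρ = 2370 kg/m³
  material R: σ_y = 1040 MPa, ρ = 4550 kg/m³
  material H: σ_y = 1680 MPa, ρ = 8000 kg/m³
  material R: M = 7.09×10⁻³
  material C: M = 6.50×10⁻³
  material H: M = 5.12×10⁻³
  material D: M = 2.97×10⁻³
  material L: M = 1.98×10⁻³
Highest index: material R.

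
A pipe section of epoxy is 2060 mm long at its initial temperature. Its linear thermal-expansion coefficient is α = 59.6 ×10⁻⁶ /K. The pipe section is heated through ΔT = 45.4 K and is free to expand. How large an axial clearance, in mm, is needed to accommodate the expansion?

ΔL = α·L₀·ΔT = 59.6×10⁻⁶ × 2060 mm × 45.40 K = 5.57 mm.

5.57 mm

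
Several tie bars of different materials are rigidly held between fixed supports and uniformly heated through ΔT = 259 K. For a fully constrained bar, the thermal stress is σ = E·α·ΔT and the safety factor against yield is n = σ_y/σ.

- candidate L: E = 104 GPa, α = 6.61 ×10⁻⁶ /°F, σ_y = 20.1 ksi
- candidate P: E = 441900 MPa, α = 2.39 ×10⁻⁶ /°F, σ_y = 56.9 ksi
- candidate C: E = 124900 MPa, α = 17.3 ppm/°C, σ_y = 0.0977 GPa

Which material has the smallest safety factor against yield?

candidate C

Converting E to GPa, α to ×10⁻⁶/K, σ_y to MPa, then σ and n for each:
  candidate L: E = 104.0, α = 11.9, σ_y = 138.6 → σ = 320 MPa, n = 0.432
  candidate P: E = 441.9, α = 4.30, σ_y = 392.3 → σ = 492 MPa, n = 0.797
  candidate C: E = 124.9, α = 17.3, σ_y = 97.70 → σ = 560 MPa, n = 0.175
The minimum is candidate C at n = 0.175.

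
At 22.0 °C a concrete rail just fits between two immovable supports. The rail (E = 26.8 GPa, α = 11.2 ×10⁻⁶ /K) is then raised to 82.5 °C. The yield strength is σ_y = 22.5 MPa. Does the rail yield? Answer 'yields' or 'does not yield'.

ΔT = 60.50 K. Constrained thermal stress σ = E·α·ΔT = 26.80×10³ MPa × 11.2×10⁻⁶ × 60.50 = 18.2 MPa (compressive).
Compare to σ_y = 22.5 MPa: σ < σ_y, so it does not yield.

does not yield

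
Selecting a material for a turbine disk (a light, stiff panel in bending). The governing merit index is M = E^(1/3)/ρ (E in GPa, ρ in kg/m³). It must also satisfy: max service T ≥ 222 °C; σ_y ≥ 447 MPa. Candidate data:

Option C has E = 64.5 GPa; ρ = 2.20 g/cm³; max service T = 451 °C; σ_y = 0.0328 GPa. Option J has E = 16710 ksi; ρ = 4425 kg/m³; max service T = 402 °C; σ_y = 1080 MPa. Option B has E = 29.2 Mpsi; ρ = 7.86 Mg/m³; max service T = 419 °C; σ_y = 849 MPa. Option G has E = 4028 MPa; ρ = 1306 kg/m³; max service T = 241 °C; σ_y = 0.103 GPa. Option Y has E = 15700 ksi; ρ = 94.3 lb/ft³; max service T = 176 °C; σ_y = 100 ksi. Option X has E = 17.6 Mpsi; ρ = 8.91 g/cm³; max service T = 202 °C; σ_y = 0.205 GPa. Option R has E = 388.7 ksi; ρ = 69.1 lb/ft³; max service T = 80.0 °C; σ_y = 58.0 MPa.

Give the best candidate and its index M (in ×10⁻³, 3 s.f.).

option J, M = 1.10×10⁻³

Screen on constraints: max service T ≥ 222 °C; σ_y ≥ 447 MPa. Survivors: option J, option B.
In SI units:
  option J: E = 115.2 GPa, ρ = 4425 kg/m³
  option B: E = 201.3 GPa, ρ = 7860 kg/m³
  option J: M = 1.10×10⁻³
  option B: M = 0.746×10⁻³
Option J has the largest M.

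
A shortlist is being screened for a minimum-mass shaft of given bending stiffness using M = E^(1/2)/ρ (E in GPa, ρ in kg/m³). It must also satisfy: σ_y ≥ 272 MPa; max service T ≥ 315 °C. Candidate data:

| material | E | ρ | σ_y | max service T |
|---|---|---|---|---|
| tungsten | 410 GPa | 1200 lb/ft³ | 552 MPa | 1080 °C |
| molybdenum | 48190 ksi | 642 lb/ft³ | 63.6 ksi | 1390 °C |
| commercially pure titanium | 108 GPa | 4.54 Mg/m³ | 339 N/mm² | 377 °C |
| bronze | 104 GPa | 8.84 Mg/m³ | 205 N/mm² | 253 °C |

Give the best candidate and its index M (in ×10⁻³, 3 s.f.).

commercially pure titanium, M = 2.29×10⁻³

Screen on constraints: σ_y ≥ 272 MPa; max service T ≥ 315 °C. Survivors: tungsten, molybdenum, commercially pure titanium.
After converting to SI:
  tungsten: E = 410.0 GPa, ρ = 19220 kg/m³
  molybdenum: E = 332.3 GPa, ρ = 10280 kg/m³
  commercially pure titanium: E = 108.0 GPa, ρ = 4540 kg/m³
  commercially pure titanium: M = 2.29×10⁻³
  molybdenum: M = 1.77×10⁻³
  tungsten: M = 1.05×10⁻³
Highest index: commercially pure titanium.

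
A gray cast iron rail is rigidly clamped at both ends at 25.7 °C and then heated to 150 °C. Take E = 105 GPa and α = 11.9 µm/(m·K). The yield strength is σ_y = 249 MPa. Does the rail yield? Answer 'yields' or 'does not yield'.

does not yield

ΔT = 124.3 K. Constrained thermal stress σ = E·α·ΔT = 105.0×10³ MPa × 11.9×10⁻⁶ × 124.3 = 155 MPa (compressive).
Compare to σ_y = 249 MPa: σ < σ_y, so it does not yield.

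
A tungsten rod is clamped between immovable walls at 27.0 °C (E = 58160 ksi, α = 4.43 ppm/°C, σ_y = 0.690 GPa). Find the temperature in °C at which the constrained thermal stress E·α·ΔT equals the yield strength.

415 °C

E = 58160 ksi = 401.0 GPa.
σ_y = 0.690 GPa = 690.0 MPa.
E·α·ΔT = 690.0 MPa ⇒ ΔT = 690.0 / (401.0×10³ × 4.43×10⁻⁶) = 388.4 K.
T = 27.0 + 388.4 = 415.4 °C.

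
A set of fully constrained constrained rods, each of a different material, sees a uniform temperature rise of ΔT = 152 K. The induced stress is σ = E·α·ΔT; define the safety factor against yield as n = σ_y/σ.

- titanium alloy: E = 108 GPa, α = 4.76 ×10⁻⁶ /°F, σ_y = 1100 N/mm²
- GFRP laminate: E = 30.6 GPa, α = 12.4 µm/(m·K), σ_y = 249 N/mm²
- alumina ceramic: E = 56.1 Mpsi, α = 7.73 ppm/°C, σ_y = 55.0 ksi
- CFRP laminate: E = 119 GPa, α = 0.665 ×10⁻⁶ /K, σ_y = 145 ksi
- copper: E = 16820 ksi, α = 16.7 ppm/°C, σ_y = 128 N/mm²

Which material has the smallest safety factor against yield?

copper

Converting E to GPa, α to ×10⁻⁶/K, σ_y to MPa, then σ and n for each:
  titanium alloy: E = 108.0, α = 8.57, σ_y = 1100 → σ = 141 MPa, n = 7.82
  GFRP laminate: E = 30.60, α = 12.4, σ_y = 249.0 → σ = 57.7 MPa, n = 4.32
  alumina ceramic: E = 386.8, α = 7.73, σ_y = 379.2 → σ = 454 MPa, n = 0.834
  CFRP laminate: E = 119.0, α = 0.665, σ_y = 999.7 → σ = 12.0 MPa, n = 83.1
  copper: E = 116.0, α = 16.7, σ_y = 128.0 → σ = 294 MPa, n = 0.435
Copper has the lowest safety factor, n = 0.435.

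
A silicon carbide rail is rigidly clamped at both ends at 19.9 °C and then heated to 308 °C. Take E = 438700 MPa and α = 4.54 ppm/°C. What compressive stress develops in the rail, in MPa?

574 MPa

E = 438700 MPa = 438.7 GPa.
ΔT = 288.1 K. Constrained thermal stress σ = E·α·ΔT = 438.7×10³ MPa × 4.54×10⁻⁶ × 288.1 = 574 MPa (compressive).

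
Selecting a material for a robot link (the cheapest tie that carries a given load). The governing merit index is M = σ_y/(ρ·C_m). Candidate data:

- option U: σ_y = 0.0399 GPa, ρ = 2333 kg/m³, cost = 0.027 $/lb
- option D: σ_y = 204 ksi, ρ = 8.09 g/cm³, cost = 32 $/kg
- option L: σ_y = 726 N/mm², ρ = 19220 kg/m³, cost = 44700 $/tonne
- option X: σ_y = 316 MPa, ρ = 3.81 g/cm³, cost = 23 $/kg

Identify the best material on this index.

option U

Normalizing units and computing the index:
  option U: σ_y = 39.90 MPa, ρ = 2333 kg/m³, cost = 0.05952 $/kg
  option D: σ_y = 1407 MPa, ρ = 8090 kg/m³, cost = 32.00 $/kg
  option L: σ_y = 726.0 MPa, ρ = 19220 kg/m³, cost = 44.70 $/kg
  option X: σ_y = 316.0 MPa, ρ = 3810 kg/m³, cost = 23.00 $/kg
  option U: M = 287 kN·m per $
  option D: M = 5.43 kN·m per $
  option X: M = 3.61 kN·m per $
  option L: M = 0.845 kN·m per $
Option U has the largest M.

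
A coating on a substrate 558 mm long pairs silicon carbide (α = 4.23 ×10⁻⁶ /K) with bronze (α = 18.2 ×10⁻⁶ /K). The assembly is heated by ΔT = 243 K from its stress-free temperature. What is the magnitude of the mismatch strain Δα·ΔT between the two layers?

Δα = |4.23 − 18.2|×10⁻⁶/K = 14.0×10⁻⁶/K.
Mismatch strain = Δα·ΔT = 14.0×10⁻⁶ × 243.0 = 3.39×10⁻³.

3.39×10⁻³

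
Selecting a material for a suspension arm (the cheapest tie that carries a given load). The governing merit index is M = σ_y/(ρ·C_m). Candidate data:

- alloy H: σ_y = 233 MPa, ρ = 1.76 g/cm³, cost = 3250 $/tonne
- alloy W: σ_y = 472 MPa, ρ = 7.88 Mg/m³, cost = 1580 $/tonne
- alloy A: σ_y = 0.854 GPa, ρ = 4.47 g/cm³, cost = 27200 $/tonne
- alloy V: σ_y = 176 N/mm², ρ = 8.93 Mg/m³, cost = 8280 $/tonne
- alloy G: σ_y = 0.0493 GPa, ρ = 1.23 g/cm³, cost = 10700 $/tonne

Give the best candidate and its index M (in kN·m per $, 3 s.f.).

alloy H, M = 40.7 kN·m per $

After converting to SI:
  alloy H: σ_y = 233.0 MPa, ρ = 1760 kg/m³, cost = 3.250 $/kg
  alloy W: σ_y = 472.0 MPa, ρ = 7880 kg/m³, cost = 1.580 $/kg
  alloy A: σ_y = 854.0 MPa, ρ = 4470 kg/m³, cost = 27.20 $/kg
  alloy V: σ_y = 176.0 MPa, ρ = 8930 kg/m³, cost = 8.280 $/kg
  alloy G: σ_y = 49.30 MPa, ρ = 1230 kg/m³, cost = 10.70 $/kg
  alloy H: M = 40.7 kN·m per $
  alloy W: M = 37.9 kN·m per $
  alloy A: M = 7.02 kN·m per $
  alloy G: M = 3.75 kN·m per $
  alloy V: M = 2.38 kN·m per $
Alloy H ranks first.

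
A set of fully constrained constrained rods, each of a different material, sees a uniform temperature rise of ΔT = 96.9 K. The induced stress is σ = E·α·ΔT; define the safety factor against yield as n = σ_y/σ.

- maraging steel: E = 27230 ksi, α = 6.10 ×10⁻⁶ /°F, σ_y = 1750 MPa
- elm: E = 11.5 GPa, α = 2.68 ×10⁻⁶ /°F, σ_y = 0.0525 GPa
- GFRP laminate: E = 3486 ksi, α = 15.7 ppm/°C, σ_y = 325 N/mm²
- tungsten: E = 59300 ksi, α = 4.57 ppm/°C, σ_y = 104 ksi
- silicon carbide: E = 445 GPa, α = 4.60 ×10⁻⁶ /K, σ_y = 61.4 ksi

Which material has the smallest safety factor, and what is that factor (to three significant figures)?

Per material, after unit conversion:
  maraging steel: E = 187.7, α = 11.0, σ_y = 1750 → σ = 200 MPa, n = 8.76
  elm: E = 11.50, α = 4.82, σ_y = 52.50 → σ = 5.38 MPa, n = 9.77
  GFRP laminate: E = 24.04, α = 15.7, σ_y = 325.0 → σ = 36.6 MPa, n = 8.89
  tungsten: E = 408.9, α = 4.57, σ_y = 717.1 → σ = 181 MPa, n = 3.96
  silicon carbide: E = 445.0, α = 4.60, σ_y = 423.3 → σ = 198 MPa, n = 2.13
Smallest n: silicon carbide with n = 2.13.

silicon carbide, n = 2.13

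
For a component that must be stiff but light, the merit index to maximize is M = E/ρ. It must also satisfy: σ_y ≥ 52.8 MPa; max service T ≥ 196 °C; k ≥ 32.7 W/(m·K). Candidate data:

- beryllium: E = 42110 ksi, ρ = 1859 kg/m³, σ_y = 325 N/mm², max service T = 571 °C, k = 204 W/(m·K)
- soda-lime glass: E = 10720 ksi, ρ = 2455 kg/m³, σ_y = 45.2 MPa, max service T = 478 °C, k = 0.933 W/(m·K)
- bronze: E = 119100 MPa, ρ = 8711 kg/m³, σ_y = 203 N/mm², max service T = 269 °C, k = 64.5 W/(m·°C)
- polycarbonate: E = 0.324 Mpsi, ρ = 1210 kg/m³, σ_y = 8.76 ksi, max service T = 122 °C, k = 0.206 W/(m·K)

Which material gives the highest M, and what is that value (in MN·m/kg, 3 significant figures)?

Screen on constraints: σ_y ≥ 52.8 MPa; max service T ≥ 196 °C; k ≥ 32.7 W/(m·K). Survivors: beryllium, bronze.
Convert each candidate to consistent units, then evaluate M:
  beryllium: E = 290.3 GPa, ρ = 1859 kg/m³
  bronze: E = 119.1 GPa, ρ = 8711 kg/m³
  beryllium: M = 156 MN·m/kg
  bronze: M = 13.7 MN·m/kg
The maximum is for beryllium.

beryllium, M = 156 MN·m/kg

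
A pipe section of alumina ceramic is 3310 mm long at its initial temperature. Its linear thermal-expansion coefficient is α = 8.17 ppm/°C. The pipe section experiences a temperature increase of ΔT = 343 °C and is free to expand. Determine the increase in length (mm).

9.28 mm

ΔL = α·L₀·ΔT = 8.17×10⁻⁶ × 3310 mm × 343.0 K = 9.28 mm.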